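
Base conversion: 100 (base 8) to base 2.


100 (base 8) = 64 (decimal)
64 (decimal) = 1000000 (base 2)


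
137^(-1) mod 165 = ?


Use the extended Euclidean algorithm on (165, 137); each row r = 165*s + 137*t:
r=165, s=1, t=0
r=137, s=0, t=1
q=1: r=28, s=1, t=-1   [165*(1) + 137*(-1) = 28]
q=4: r=25, s=-4, t=5   [165*(-4) + 137*(5) = 25]
q=1: r=3, s=5, t=-6   [165*(5) + 137*(-6) = 3]
q=8: r=1, s=-44, t=53   [165*(-44) + 137*(53) = 1]
q=3: r=0, s=137, t=-165   [165*(137) + 137*(-165) = 0]
GCD = 1 with t = 53, so 137*(53) ≡ 1 (mod 165)
Inverse = 53 mod 165 = 53
Check: 137 * 53 = 7261 ≡ 1 (mod 165)

137^(-1) ≡ 53 (mod 165)


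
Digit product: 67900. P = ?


6 × 7 × 9 × 0 × 0 = 0


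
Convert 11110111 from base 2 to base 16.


11110111 (base 2) = 247 (decimal)
247 (decimal) = F7 (base 16)


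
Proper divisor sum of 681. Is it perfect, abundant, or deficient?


Proper divisors: 1, 3, 227
Sum = 1 + 3 + 227 = 231
231 < 681 → deficient

s(681) = 231 (deficient)


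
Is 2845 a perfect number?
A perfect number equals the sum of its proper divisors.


Proper divisors of 2845: 1, 5, 569
Sum = 1 + 5 + 569 = 575

No, 2845 is not perfect (575 ≠ 2845)


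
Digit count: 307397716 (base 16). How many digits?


307397716 in base 16 = 12528454
Number of digits = 8

8 digits (base 16)


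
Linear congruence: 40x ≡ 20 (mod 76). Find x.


GCD(40, 76) = 4 divides 20
Divide: 10x ≡ 5 (mod 19)
x ≡ 10 (mod 19)


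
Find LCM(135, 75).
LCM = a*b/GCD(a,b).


GCD(135, 75) = 15
LCM = 135*75/15 = 10125/15 = 675

LCM = 675


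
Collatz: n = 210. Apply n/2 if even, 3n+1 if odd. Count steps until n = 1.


210 → 105 → 316 → 158 → 79 → 238 → 119 → 358 → 179 → 538 → 269 → 808 → 404 → 202 → 101 → 304 → 152 → 76 → 38 → 19 → 58 → 29 → 88 → 44 → 22 → 11 → 34 → 17 → 52 → 26 → 13 → 40 → 20 → 10 → 5 → 16 → 8 → 4 → 2 → 1
Total steps = 39

39 steps


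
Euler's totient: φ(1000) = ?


1000 = 2^3 × 5^3
Prime factors: 2, 5
φ(1000) = 1000 × (1-1/2) × (1-1/5)
= 1000 × 1/2 × 4/5 = 400

φ(1000) = 400


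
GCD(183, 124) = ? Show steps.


183 = 1 * 124 + 59
124 = 2 * 59 + 6
59 = 9 * 6 + 5
6 = 1 * 5 + 1
5 = 5 * 1 + 0
GCD = 1


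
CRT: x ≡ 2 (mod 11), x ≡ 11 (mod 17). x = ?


M = 11*17 = 187
M1 = M/11 = 17, M2 = M/17 = 11
M1^(-1) mod 11 = 2, M2^(-1) mod 17 = 14
x = 2*17*2 + 11*11*14 = 1762
1762 mod 187 = 79
Check: 79 mod 11 = 2 ✓, 79 mod 17 = 11 ✓

x ≡ 79 (mod 187)


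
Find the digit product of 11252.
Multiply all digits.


1 × 1 × 2 × 5 × 2 = 20


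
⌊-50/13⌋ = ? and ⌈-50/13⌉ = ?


-50/13 = -3.8462
floor = -4
ceil = -3

floor = -4, ceil = -3


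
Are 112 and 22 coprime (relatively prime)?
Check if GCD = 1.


Euclidean algorithm:
112 = 5 * 22 + 2
22 = 11 * 2 + 0
GCD(112, 22) = 2

No, not coprime (GCD = 2)


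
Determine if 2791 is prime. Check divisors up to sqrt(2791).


Check divisors up to sqrt(2791) = 52.8299
No divisors found.
2791 is prime.

Yes, 2791 is prime


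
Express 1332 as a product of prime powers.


1332 / 2 = 666
666 / 2 = 333
333 / 3 = 111
111 / 3 = 37
37 / 37 = 1
1332 = 2^2 × 3^2 × 37


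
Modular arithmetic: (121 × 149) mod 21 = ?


121 × 149 = 18029
18029 mod 21 = 11


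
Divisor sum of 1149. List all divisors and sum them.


Divisors of 1149: 1, 3, 383, 1149
Sum = 1 + 3 + 383 + 1149 = 1536

σ(1149) = 1536


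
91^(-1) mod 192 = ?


Use the extended Euclidean algorithm on (192, 91); each row r = 192*s + 91*t:
r=192, s=1, t=0
r=91, s=0, t=1
q=2: r=10, s=1, t=-2   [192*(1) + 91*(-2) = 10]
q=9: r=1, s=-9, t=19   [192*(-9) + 91*(19) = 1]
q=10: r=0, s=91, t=-192   [192*(91) + 91*(-192) = 0]
GCD = 1 with t = 19, so 91*(19) ≡ 1 (mod 192)
Inverse = 19 mod 192 = 19
Check: 91 * 19 = 1729 ≡ 1 (mod 192)

91^(-1) ≡ 19 (mod 192)


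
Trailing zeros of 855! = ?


floor(855/5) = 171
floor(855/25) = 34
floor(855/125) = 6
floor(855/625) = 1
Total = 212

212 trailing zeros


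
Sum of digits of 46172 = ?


4 + 6 + 1 + 7 + 2 = 20


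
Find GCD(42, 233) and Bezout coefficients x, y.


Tabular extended Euclidean (each row: r = 42*s + 233*t):
r=42, s=1, t=0
r=233, s=0, t=1
q=0: r=42, s=1, t=0   [42*(1) + 233*(0) = 42]
q=5: r=23, s=-5, t=1   [42*(-5) + 233*(1) = 23]
q=1: r=19, s=6, t=-1   [42*(6) + 233*(-1) = 19]
q=1: r=4, s=-11, t=2   [42*(-11) + 233*(2) = 4]
q=4: r=3, s=50, t=-9   [42*(50) + 233*(-9) = 3]
q=1: r=1, s=-61, t=11   [42*(-61) + 233*(11) = 1]
q=3: r=0, s=233, t=-42   [42*(233) + 233*(-42) = 0]
GCD = 1; from the row with r=1: x=-61, y=11
Check: 42*(-61) + 233*(11) = -2562 + 2563 = 1

GCD = 1, x = -61, y = 11


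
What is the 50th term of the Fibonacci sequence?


Sequence: 1, 1, 2, 3, 5, 8, 13, 21, 34, 55, 89, 144, 233, 377, 610, 987, 1597, 2584, 4181, 6765, 10946, 17711, 28657, 46368, 75025, 121393, 196418, 317811, 514229, 832040, 1346269, 2178309, 3524578, 5702887, 9227465, 14930352, 24157817, 39088169, 63245986, 102334155, 165580141, 267914296, 433494437, 701408733, 1134903170, 1836311903, 2971215073, 4807526976, 7778742049, 12586269025
F(50) = 12586269025


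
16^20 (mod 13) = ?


16^1 mod 13 = 3
16^2 mod 13 = 9
16^3 mod 13 = 1
16^4 mod 13 = 3
16^5 mod 13 = 9
16^6 mod 13 = 1
16^7 mod 13 = 3
16^8 mod 13 = 9
16^9 mod 13 = 1
16^10 mod 13 = 3
16^11 mod 13 = 9
16^12 mod 13 = 1
16^13 mod 13 = 3
16^14 mod 13 = 9
16^15 mod 13 = 1
16^16 mod 13 = 3
16^17 mod 13 = 9
16^18 mod 13 = 1
16^19 mod 13 = 3
16^20 mod 13 = 9


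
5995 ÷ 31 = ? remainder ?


5995 = 31 * 193 + 12
Check: 5983 + 12 = 5995

q = 193, r = 12


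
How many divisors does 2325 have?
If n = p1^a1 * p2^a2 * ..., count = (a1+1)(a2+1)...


2325 = 3^1 × 5^2 × 31^1
d(2325) = (1+1) × (2+1) × (1+1) = 12

12 divisors


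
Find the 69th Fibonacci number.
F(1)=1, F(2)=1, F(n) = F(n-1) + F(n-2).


Sequence: 1, 1, 2, 3, 5, 8, 13, 21, 34, 55, 89, 144, 233, 377, 610, 987, 1597, 2584, 4181, 6765, 10946, 17711, 28657, 46368, 75025, 121393, 196418, 317811, 514229, 832040, 1346269, 2178309, 3524578, 5702887, 9227465, 14930352, 24157817, 39088169, 63245986, 102334155, 165580141, 267914296, 433494437, 701408733, 1134903170, 1836311903, 2971215073, 4807526976, 7778742049, 12586269025, 20365011074, 32951280099, 53316291173, 86267571272, 139583862445, 225851433717, 365435296162, 591286729879, 956722026041, 1548008755920, 2504730781961, 4052739537881, 6557470319842, 10610209857723, 17167680177565, 27777890035288, 44945570212853, 72723460248141, 117669030460994
F(69) = 117669030460994


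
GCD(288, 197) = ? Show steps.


288 = 1 * 197 + 91
197 = 2 * 91 + 15
91 = 6 * 15 + 1
15 = 15 * 1 + 0
GCD = 1


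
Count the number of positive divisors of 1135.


1135 = 5^1 × 227^1
d(1135) = (1+1) × (1+1) = 4

4 divisors


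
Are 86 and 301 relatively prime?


Euclidean algorithm:
301 = 3 * 86 + 43
86 = 2 * 43 + 0
GCD(86, 301) = 43

No, not coprime (GCD = 43)


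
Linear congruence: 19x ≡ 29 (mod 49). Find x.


GCD(19, 49) = 1, unique solution
a^(-1) mod 49 = 31
x = 31 * 29 mod 49 = 17

x ≡ 17 (mod 49)


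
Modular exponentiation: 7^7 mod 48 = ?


7^1 mod 48 = 7
7^2 mod 48 = 1
7^3 mod 48 = 7
7^4 mod 48 = 1
7^5 mod 48 = 7
7^6 mod 48 = 1
7^7 mod 48 = 7


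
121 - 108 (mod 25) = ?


121 - 108 = 13
13 mod 25 = 13


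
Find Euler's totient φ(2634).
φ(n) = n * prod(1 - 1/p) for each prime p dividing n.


2634 = 2 × 3 × 439
Prime factors: 2, 3, 439
φ(2634) = 2634 × (1-1/2) × (1-1/3) × (1-1/439)
= 2634 × 1/2 × 2/3 × 438/439 = 876

φ(2634) = 876


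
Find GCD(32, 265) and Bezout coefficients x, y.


Tabular extended Euclidean (each row: r = 32*s + 265*t):
r=32, s=1, t=0
r=265, s=0, t=1
q=0: r=32, s=1, t=0   [32*(1) + 265*(0) = 32]
q=8: r=9, s=-8, t=1   [32*(-8) + 265*(1) = 9]
q=3: r=5, s=25, t=-3   [32*(25) + 265*(-3) = 5]
q=1: r=4, s=-33, t=4   [32*(-33) + 265*(4) = 4]
q=1: r=1, s=58, t=-7   [32*(58) + 265*(-7) = 1]
q=4: r=0, s=-265, t=32   [32*(-265) + 265*(32) = 0]
GCD = 1; from the row with r=1: x=58, y=-7
Check: 32*(58) + 265*(-7) = 1856 - 1855 = 1

GCD = 1, x = 58, y = -7


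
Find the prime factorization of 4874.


4874 / 2 = 2437
2437 / 2437 = 1
4874 = 2 × 2437


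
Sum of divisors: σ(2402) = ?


Divisors of 2402: 1, 2, 1201, 2402
Sum = 1 + 2 + 1201 + 2402 = 3606

σ(2402) = 3606


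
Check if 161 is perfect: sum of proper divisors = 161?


Proper divisors of 161: 1, 7, 23
Sum = 1 + 7 + 23 = 31

No, 161 is not perfect (31 ≠ 161)


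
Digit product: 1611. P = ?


1 × 6 × 1 × 1 = 6


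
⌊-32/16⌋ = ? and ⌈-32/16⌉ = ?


-32/16 = -2.0000
floor = -2
ceil = -2

floor = -2, ceil = -2


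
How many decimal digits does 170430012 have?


170430012 has 9 digits in base 10
floor(log10(170430012)) + 1 = floor(8.2315) + 1 = 9

9 digits (base 10)


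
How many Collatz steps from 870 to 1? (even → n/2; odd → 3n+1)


870 → 435 → 1306 → 653 → 1960 → 980 → 490 → 245 → 736 → 368 → 184 → 92 → 46 → 23 → 70 → 35 → 106 → 53 → 160 → 80 → 40 → 20 → 10 → 5 → 16 → 8 → 4 → 2 → 1
Total steps = 28

28 steps


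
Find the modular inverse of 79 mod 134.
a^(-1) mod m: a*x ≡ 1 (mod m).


Use the extended Euclidean algorithm on (134, 79); each row r = 134*s + 79*t:
r=134, s=1, t=0
r=79, s=0, t=1
q=1: r=55, s=1, t=-1   [134*(1) + 79*(-1) = 55]
q=1: r=24, s=-1, t=2   [134*(-1) + 79*(2) = 24]
q=2: r=7, s=3, t=-5   [134*(3) + 79*(-5) = 7]
q=3: r=3, s=-10, t=17   [134*(-10) + 79*(17) = 3]
q=2: r=1, s=23, t=-39   [134*(23) + 79*(-39) = 1]
q=3: r=0, s=-79, t=134   [134*(-79) + 79*(134) = 0]
GCD = 1 with t = -39, so 79*(-39) ≡ 1 (mod 134)
Inverse = -39 mod 134 = 95
Check: 79 * 95 = 7505 ≡ 1 (mod 134)

79^(-1) ≡ 95 (mod 134)


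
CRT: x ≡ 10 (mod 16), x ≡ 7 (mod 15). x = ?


M = 16*15 = 240
M1 = M/16 = 15, M2 = M/15 = 16
M1^(-1) mod 16 = 15, M2^(-1) mod 15 = 1
x = 10*15*15 + 7*16*1 = 2362
2362 mod 240 = 202
Check: 202 mod 16 = 10 ✓, 202 mod 15 = 7 ✓

x ≡ 202 (mod 240)


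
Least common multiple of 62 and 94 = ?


GCD(62, 94) = 2
LCM = 62*94/2 = 5828/2 = 2914

LCM = 2914


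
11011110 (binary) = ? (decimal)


11011110 (base 2) = 222 (decimal)
222 (decimal) = 222 (base 10)


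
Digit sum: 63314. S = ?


6 + 3 + 3 + 1 + 4 = 17


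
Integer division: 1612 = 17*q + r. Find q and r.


1612 = 17 * 94 + 14
Check: 1598 + 14 = 1612

q = 94, r = 14


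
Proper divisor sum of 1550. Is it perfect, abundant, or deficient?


Proper divisors: 1, 2, 5, 10, 25, 31, 50, 62, 155, 310, 775
Sum = 1 + 2 + 5 + 10 + 25 + 31 + 50 + 62 + 155 + 310 + 775 = 1426
1426 < 1550 → deficient

s(1550) = 1426 (deficient)


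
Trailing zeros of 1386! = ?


floor(1386/5) = 277
floor(1386/25) = 55
floor(1386/125) = 11
floor(1386/625) = 2
Total = 345

345 trailing zeros


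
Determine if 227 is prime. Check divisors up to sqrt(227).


Check divisors up to sqrt(227) = 15.0665
No divisors found.
227 is prime.

Yes, 227 is prime


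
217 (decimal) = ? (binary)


217 (base 10) = 217 (decimal)
217 (decimal) = 11011001 (base 2)


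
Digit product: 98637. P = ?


9 × 8 × 6 × 3 × 7 = 9072


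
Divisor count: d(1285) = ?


1285 = 5^1 × 257^1
d(1285) = (1+1) × (1+1) = 4

4 divisors


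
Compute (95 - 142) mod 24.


95 - 142 = -47
-47 mod 24 = 1


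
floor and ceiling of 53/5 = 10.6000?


53/5 = 10.6000
floor = 10
ceil = 11

floor = 10, ceil = 11


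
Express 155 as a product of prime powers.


155 / 5 = 31
31 / 31 = 1
155 = 5 × 31


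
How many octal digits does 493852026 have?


493852026 in base 8 = 3533712572
Number of digits = 10

10 digits (base 8)


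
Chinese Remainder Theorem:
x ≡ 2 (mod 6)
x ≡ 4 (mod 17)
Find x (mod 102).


M = 6*17 = 102
M1 = M/6 = 17, M2 = M/17 = 6
M1^(-1) mod 6 = 5, M2^(-1) mod 17 = 3
x = 2*17*5 + 4*6*3 = 242
242 mod 102 = 38
Check: 38 mod 6 = 2 ✓, 38 mod 17 = 4 ✓

x ≡ 38 (mod 102)


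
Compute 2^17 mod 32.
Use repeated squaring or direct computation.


2^1 mod 32 = 2
2^2 mod 32 = 4
2^3 mod 32 = 8
2^4 mod 32 = 16
2^5 mod 32 = 0
2^6 mod 32 = 0
2^7 mod 32 = 0
2^8 mod 32 = 0
2^9 mod 32 = 0
2^10 mod 32 = 0
2^11 mod 32 = 0
2^12 mod 32 = 0
2^13 mod 32 = 0
2^14 mod 32 = 0
2^15 mod 32 = 0
2^16 mod 32 = 0
2^17 mod 32 = 0


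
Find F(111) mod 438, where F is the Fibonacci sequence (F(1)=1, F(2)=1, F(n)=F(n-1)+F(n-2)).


F(k) mod 438 for k=1..111:
1, 1, 2, 3, 5, 8, 13, 21, 34, 55, 89, 144, 233, 377, 172, 111, 283, 394, 239, 195, 434, 191, 187, 378, 127, 67, 194, 261, 17, 278, 295, 135, 430, 127, 119, 246, 365, 173, 100, 273, 373, 208, 143, 351, 56, 407, 25, 432, 19, 13, 32, 45, 77, 122, 199, 321, 82, 403, 47, 12, 59, 71, 130, 201, 331, 94, 425, 81, 68, 149, 217, 366, 145, 73, 218, 291, 71, 362, 433, 357, 352, 271, 185, 18, 203, 221, 424, 207, 193, 400, 155, 117, 272, 389, 223, 174, 397, 133, 92, 225, 317, 104, 421, 87, 70, 157, 227, 384, 173, 119, 292
F(111) mod 438 = 292


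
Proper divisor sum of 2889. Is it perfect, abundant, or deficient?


Proper divisors: 1, 3, 9, 27, 107, 321, 963
Sum = 1 + 3 + 9 + 27 + 107 + 321 + 963 = 1431
1431 < 2889 → deficient

s(2889) = 1431 (deficient)


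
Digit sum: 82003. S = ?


8 + 2 + 0 + 0 + 3 = 13


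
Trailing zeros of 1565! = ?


floor(1565/5) = 313
floor(1565/25) = 62
floor(1565/125) = 12
floor(1565/625) = 2
Total = 389

389 trailing zeros


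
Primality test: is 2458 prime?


2458 / 2 = 1229 (exact division)
2458 is NOT prime.

No, 2458 is not prime


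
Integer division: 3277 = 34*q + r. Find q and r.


3277 = 34 * 96 + 13
Check: 3264 + 13 = 3277

q = 96, r = 13


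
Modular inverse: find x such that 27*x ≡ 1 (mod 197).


Use the extended Euclidean algorithm on (197, 27); each row r = 197*s + 27*t:
r=197, s=1, t=0
r=27, s=0, t=1
q=7: r=8, s=1, t=-7   [197*(1) + 27*(-7) = 8]
q=3: r=3, s=-3, t=22   [197*(-3) + 27*(22) = 3]
q=2: r=2, s=7, t=-51   [197*(7) + 27*(-51) = 2]
q=1: r=1, s=-10, t=73   [197*(-10) + 27*(73) = 1]
q=2: r=0, s=27, t=-197   [197*(27) + 27*(-197) = 0]
GCD = 1 with t = 73, so 27*(73) ≡ 1 (mod 197)
Inverse = 73 mod 197 = 73
Check: 27 * 73 = 1971 ≡ 1 (mod 197)

27^(-1) ≡ 73 (mod 197)


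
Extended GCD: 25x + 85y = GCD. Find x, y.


Tabular extended Euclidean (each row: r = 25*s + 85*t):
r=25, s=1, t=0
r=85, s=0, t=1
q=0: r=25, s=1, t=0   [25*(1) + 85*(0) = 25]
q=3: r=10, s=-3, t=1   [25*(-3) + 85*(1) = 10]
q=2: r=5, s=7, t=-2   [25*(7) + 85*(-2) = 5]
q=2: r=0, s=-17, t=5   [25*(-17) + 85*(5) = 0]
GCD = 5; from the row with r=5: x=7, y=-2
Check: 25*(7) + 85*(-2) = 175 - 170 = 5

GCD = 5, x = 7, y = -2


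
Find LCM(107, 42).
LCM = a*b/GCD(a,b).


GCD(107, 42) = 1
LCM = 107*42/1 = 4494/1 = 4494

LCM = 4494


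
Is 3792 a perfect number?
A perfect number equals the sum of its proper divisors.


Proper divisors of 3792: 1, 2, 3, 4, 6, 8, 12, 16, 24, 48, 79, 158, 237, 316, 474, 632, 948, 1264, 1896
Sum = 1 + 2 + 3 + 4 + 6 + 8 + 12 + 16 + 24 + 48 + 79 + 158 + 237 + 316 + 474 + 632 + 948 + 1264 + 1896 = 6128

No, 3792 is not perfect (6128 ≠ 3792)


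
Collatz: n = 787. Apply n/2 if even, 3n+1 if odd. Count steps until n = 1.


787 → 2362 → 1181 → 3544 → 1772 → 886 → 443 → 1330 → 665 → 1996 → 998 → 499 → 1498 → 749 → 2248 → 1124 → 562 → 281 → 844 → 422 → 211 → 634 → 317 → 952 → 476 → 238 → 119 → 358 → 179 → 538 → 269 → 808 → 404 → 202 → 101 → 304 → 152 → 76 → 38 → 19 → 58 → 29 → 88 → 44 → 22 → 11 → 34 → 17 → 52 → 26 → 13 → 40 → 20 → 10 → 5 → 16 → 8 → 4 → 2 → 1
Total steps = 59

59 steps


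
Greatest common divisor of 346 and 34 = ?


346 = 10 * 34 + 6
34 = 5 * 6 + 4
6 = 1 * 4 + 2
4 = 2 * 2 + 0
GCD = 2


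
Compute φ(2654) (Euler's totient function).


2654 = 2 × 1327
Prime factors: 2, 1327
φ(2654) = 2654 × (1-1/2) × (1-1/1327)
= 2654 × 1/2 × 1326/1327 = 1326

φ(2654) = 1326


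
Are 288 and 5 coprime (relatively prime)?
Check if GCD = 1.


Euclidean algorithm:
288 = 57 * 5 + 3
5 = 1 * 3 + 2
3 = 1 * 2 + 1
2 = 2 * 1 + 0
GCD(288, 5) = 1

Yes, coprime (GCD = 1)


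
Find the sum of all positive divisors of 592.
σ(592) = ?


Divisors of 592: 1, 2, 4, 8, 16, 37, 74, 148, 296, 592
Sum = 1 + 2 + 4 + 8 + 16 + 37 + 74 + 148 + 296 + 592 = 1178

σ(592) = 1178


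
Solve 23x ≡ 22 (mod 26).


GCD(23, 26) = 1, unique solution
a^(-1) mod 26 = 17
x = 17 * 22 mod 26 = 10

x ≡ 10 (mod 26)


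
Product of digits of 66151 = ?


6 × 6 × 1 × 5 × 1 = 180


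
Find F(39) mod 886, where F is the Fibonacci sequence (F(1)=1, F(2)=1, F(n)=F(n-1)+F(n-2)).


F(k) mod 886 for k=1..39:
1, 1, 2, 3, 5, 8, 13, 21, 34, 55, 89, 144, 233, 377, 610, 101, 711, 812, 637, 563, 314, 877, 305, 296, 601, 11, 612, 623, 349, 86, 435, 521, 70, 591, 661, 366, 141, 507, 648
F(39) mod 886 = 648


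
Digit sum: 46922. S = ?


4 + 6 + 9 + 2 + 2 = 23


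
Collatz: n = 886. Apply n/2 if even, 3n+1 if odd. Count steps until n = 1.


886 → 443 → 1330 → 665 → 1996 → 998 → 499 → 1498 → 749 → 2248 → 1124 → 562 → 281 → 844 → 422 → 211 → 634 → 317 → 952 → 476 → 238 → 119 → 358 → 179 → 538 → 269 → 808 → 404 → 202 → 101 → 304 → 152 → 76 → 38 → 19 → 58 → 29 → 88 → 44 → 22 → 11 → 34 → 17 → 52 → 26 → 13 → 40 → 20 → 10 → 5 → 16 → 8 → 4 → 2 → 1
Total steps = 54

54 steps


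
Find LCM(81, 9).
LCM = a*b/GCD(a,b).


GCD(81, 9) = 9
LCM = 81*9/9 = 729/9 = 81

LCM = 81


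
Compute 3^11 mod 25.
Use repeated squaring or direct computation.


3^1 mod 25 = 3
3^2 mod 25 = 9
3^3 mod 25 = 2
3^4 mod 25 = 6
3^5 mod 25 = 18
3^6 mod 25 = 4
3^7 mod 25 = 12
3^8 mod 25 = 11
3^9 mod 25 = 8
3^10 mod 25 = 24
3^11 mod 25 = 22


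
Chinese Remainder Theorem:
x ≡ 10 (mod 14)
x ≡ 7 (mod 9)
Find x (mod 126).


M = 14*9 = 126
M1 = M/14 = 9, M2 = M/9 = 14
M1^(-1) mod 14 = 11, M2^(-1) mod 9 = 2
x = 10*9*11 + 7*14*2 = 1186
1186 mod 126 = 52
Check: 52 mod 14 = 10 ✓, 52 mod 9 = 7 ✓

x ≡ 52 (mod 126)


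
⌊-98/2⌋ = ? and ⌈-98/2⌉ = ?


-98/2 = -49.0000
floor = -49
ceil = -49

floor = -49, ceil = -49


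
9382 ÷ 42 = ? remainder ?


9382 = 42 * 223 + 16
Check: 9366 + 16 = 9382

q = 223, r = 16


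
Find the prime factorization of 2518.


2518 / 2 = 1259
1259 / 1259 = 1
2518 = 2 × 1259


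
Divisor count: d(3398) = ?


3398 = 2^1 × 1699^1
d(3398) = (1+1) × (1+1) = 4

4 divisors


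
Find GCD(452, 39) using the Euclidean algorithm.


452 = 11 * 39 + 23
39 = 1 * 23 + 16
23 = 1 * 16 + 7
16 = 2 * 7 + 2
7 = 3 * 2 + 1
2 = 2 * 1 + 0
GCD = 1


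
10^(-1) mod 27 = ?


Use the extended Euclidean algorithm on (27, 10); each row r = 27*s + 10*t:
r=27, s=1, t=0
r=10, s=0, t=1
q=2: r=7, s=1, t=-2   [27*(1) + 10*(-2) = 7]
q=1: r=3, s=-1, t=3   [27*(-1) + 10*(3) = 3]
q=2: r=1, s=3, t=-8   [27*(3) + 10*(-8) = 1]
q=3: r=0, s=-10, t=27   [27*(-10) + 10*(27) = 0]
GCD = 1 with t = -8, so 10*(-8) ≡ 1 (mod 27)
Inverse = -8 mod 27 = 19
Check: 10 * 19 = 190 ≡ 1 (mod 27)

10^(-1) ≡ 19 (mod 27)


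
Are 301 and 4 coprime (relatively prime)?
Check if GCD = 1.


Euclidean algorithm:
301 = 75 * 4 + 1
4 = 4 * 1 + 0
GCD(301, 4) = 1

Yes, coprime (GCD = 1)


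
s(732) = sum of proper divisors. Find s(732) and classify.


Proper divisors: 1, 2, 3, 4, 6, 12, 61, 122, 183, 244, 366
Sum = 1 + 2 + 3 + 4 + 6 + 12 + 61 + 122 + 183 + 244 + 366 = 1004
1004 > 732 → abundant

s(732) = 1004 (abundant)


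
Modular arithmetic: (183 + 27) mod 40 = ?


183 + 27 = 210
210 mod 40 = 10


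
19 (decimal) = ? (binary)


19 (base 10) = 19 (decimal)
19 (decimal) = 10011 (base 2)


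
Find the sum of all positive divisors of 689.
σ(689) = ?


Divisors of 689: 1, 13, 53, 689
Sum = 1 + 13 + 53 + 689 = 756

σ(689) = 756


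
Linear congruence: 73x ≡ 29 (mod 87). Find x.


GCD(73, 87) = 1, unique solution
a^(-1) mod 87 = 31
x = 31 * 29 mod 87 = 29

x ≡ 29 (mod 87)


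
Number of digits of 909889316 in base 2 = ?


909889316 in base 2 = 110110001110111100111100100100
Number of digits = 30

30 digits (base 2)


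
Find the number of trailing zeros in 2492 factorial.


floor(2492/5) = 498
floor(2492/25) = 99
floor(2492/125) = 19
floor(2492/625) = 3
Total = 619

619 trailing zeros


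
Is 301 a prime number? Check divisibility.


301 / 7 = 43 (exact division)
301 is NOT prime.

No, 301 is not prime


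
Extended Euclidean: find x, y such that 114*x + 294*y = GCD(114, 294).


Tabular extended Euclidean (each row: r = 114*s + 294*t):
r=114, s=1, t=0
r=294, s=0, t=1
q=0: r=114, s=1, t=0   [114*(1) + 294*(0) = 114]
q=2: r=66, s=-2, t=1   [114*(-2) + 294*(1) = 66]
q=1: r=48, s=3, t=-1   [114*(3) + 294*(-1) = 48]
q=1: r=18, s=-5, t=2   [114*(-5) + 294*(2) = 18]
q=2: r=12, s=13, t=-5   [114*(13) + 294*(-5) = 12]
q=1: r=6, s=-18, t=7   [114*(-18) + 294*(7) = 6]
q=2: r=0, s=49, t=-19   [114*(49) + 294*(-19) = 0]
GCD = 6; from the row with r=6: x=-18, y=7
Check: 114*(-18) + 294*(7) = -2052 + 2058 = 6

GCD = 6, x = -18, y = 7


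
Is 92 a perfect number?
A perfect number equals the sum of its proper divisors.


Proper divisors of 92: 1, 2, 4, 23, 46
Sum = 1 + 2 + 4 + 23 + 46 = 76

No, 92 is not perfect (76 ≠ 92)


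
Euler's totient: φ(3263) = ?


3263 = 13 × 251
Prime factors: 13, 251
φ(3263) = 3263 × (1-1/13) × (1-1/251)
= 3263 × 12/13 × 250/251 = 3000

φ(3263) = 3000


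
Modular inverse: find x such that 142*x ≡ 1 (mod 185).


Use the extended Euclidean algorithm on (185, 142); each row r = 185*s + 142*t:
r=185, s=1, t=0
r=142, s=0, t=1
q=1: r=43, s=1, t=-1   [185*(1) + 142*(-1) = 43]
q=3: r=13, s=-3, t=4   [185*(-3) + 142*(4) = 13]
q=3: r=4, s=10, t=-13   [185*(10) + 142*(-13) = 4]
q=3: r=1, s=-33, t=43   [185*(-33) + 142*(43) = 1]
q=4: r=0, s=142, t=-185   [185*(142) + 142*(-185) = 0]
GCD = 1 with t = 43, so 142*(43) ≡ 1 (mod 185)
Inverse = 43 mod 185 = 43
Check: 142 * 43 = 6106 ≡ 1 (mod 185)

142^(-1) ≡ 43 (mod 185)


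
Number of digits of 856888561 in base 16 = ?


856888561 in base 16 = 331314F1
Number of digits = 8

8 digits (base 16)


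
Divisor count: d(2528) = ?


2528 = 2^5 × 79^1
d(2528) = (5+1) × (1+1) = 12

12 divisors


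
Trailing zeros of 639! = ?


floor(639/5) = 127
floor(639/25) = 25
floor(639/125) = 5
floor(639/625) = 1
Total = 158

158 trailing zeros


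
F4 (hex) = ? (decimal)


F4 (base 16) = 244 (decimal)
244 (decimal) = 244 (base 10)


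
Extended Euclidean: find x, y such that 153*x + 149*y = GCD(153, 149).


Tabular extended Euclidean (each row: r = 153*s + 149*t):
r=153, s=1, t=0
r=149, s=0, t=1
q=1: r=4, s=1, t=-1   [153*(1) + 149*(-1) = 4]
q=37: r=1, s=-37, t=38   [153*(-37) + 149*(38) = 1]
q=4: r=0, s=149, t=-153   [153*(149) + 149*(-153) = 0]
GCD = 1; from the row with r=1: x=-37, y=38
Check: 153*(-37) + 149*(38) = -5661 + 5662 = 1

GCD = 1, x = -37, y = 38


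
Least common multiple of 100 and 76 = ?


GCD(100, 76) = 4
LCM = 100*76/4 = 7600/4 = 1900

LCM = 1900


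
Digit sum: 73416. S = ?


7 + 3 + 4 + 1 + 6 = 21


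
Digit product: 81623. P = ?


8 × 1 × 6 × 2 × 3 = 288


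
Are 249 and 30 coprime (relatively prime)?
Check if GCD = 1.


Euclidean algorithm:
249 = 8 * 30 + 9
30 = 3 * 9 + 3
9 = 3 * 3 + 0
GCD(249, 30) = 3

No, not coprime (GCD = 3)


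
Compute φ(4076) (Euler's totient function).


4076 = 2^2 × 1019
Prime factors: 2, 1019
φ(4076) = 4076 × (1-1/2) × (1-1/1019)
= 4076 × 1/2 × 1018/1019 = 2036

φ(4076) = 2036


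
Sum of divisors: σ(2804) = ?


Divisors of 2804: 1, 2, 4, 701, 1402, 2804
Sum = 1 + 2 + 4 + 701 + 1402 + 2804 = 4914

σ(2804) = 4914


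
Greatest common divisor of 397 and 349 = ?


397 = 1 * 349 + 48
349 = 7 * 48 + 13
48 = 3 * 13 + 9
13 = 1 * 9 + 4
9 = 2 * 4 + 1
4 = 4 * 1 + 0
GCD = 1


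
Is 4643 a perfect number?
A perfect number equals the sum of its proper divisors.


Proper divisors of 4643: 1
Sum = 1 = 1

No, 4643 is not perfect (1 ≠ 4643)


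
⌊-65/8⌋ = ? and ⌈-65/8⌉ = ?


-65/8 = -8.1250
floor = -9
ceil = -8

floor = -9, ceil = -8


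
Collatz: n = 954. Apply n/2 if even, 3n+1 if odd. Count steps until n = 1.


954 → 477 → 1432 → 716 → 358 → 179 → 538 → 269 → 808 → 404 → 202 → 101 → 304 → 152 → 76 → 38 → 19 → 58 → 29 → 88 → 44 → 22 → 11 → 34 → 17 → 52 → 26 → 13 → 40 → 20 → 10 → 5 → 16 → 8 → 4 → 2 → 1
Total steps = 36

36 steps


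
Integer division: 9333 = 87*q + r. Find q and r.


9333 = 87 * 107 + 24
Check: 9309 + 24 = 9333

q = 107, r = 24


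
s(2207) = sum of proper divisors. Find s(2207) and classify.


Proper divisors: 1
Sum = 1 = 1
1 < 2207 → deficient

s(2207) = 1 (deficient)


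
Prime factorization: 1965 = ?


1965 / 3 = 655
655 / 5 = 131
131 / 131 = 1
1965 = 3 × 5 × 131


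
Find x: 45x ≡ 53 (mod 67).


GCD(45, 67) = 1, unique solution
a^(-1) mod 67 = 3
x = 3 * 53 mod 67 = 25

x ≡ 25 (mod 67)


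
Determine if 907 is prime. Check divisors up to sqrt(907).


Check divisors up to sqrt(907) = 30.1164
No divisors found.
907 is prime.

Yes, 907 is prime


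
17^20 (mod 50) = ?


17^1 mod 50 = 17
17^2 mod 50 = 39
17^3 mod 50 = 13
17^4 mod 50 = 21
17^5 mod 50 = 7
17^6 mod 50 = 19
17^7 mod 50 = 23
17^8 mod 50 = 41
17^9 mod 50 = 47
17^10 mod 50 = 49
17^11 mod 50 = 33
17^12 mod 50 = 11
17^13 mod 50 = 37
17^14 mod 50 = 29
17^15 mod 50 = 43
17^16 mod 50 = 31
17^17 mod 50 = 27
17^18 mod 50 = 9
17^19 mod 50 = 3
17^20 mod 50 = 1


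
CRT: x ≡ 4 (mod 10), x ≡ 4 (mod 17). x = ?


M = 10*17 = 170
M1 = M/10 = 17, M2 = M/17 = 10
M1^(-1) mod 10 = 3, M2^(-1) mod 17 = 12
x = 4*17*3 + 4*10*12 = 684
684 mod 170 = 4
Check: 4 mod 10 = 4 ✓, 4 mod 17 = 4 ✓

x ≡ 4 (mod 170)


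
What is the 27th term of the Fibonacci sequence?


Sequence: 1, 1, 2, 3, 5, 8, 13, 21, 34, 55, 89, 144, 233, 377, 610, 987, 1597, 2584, 4181, 6765, 10946, 17711, 28657, 46368, 75025, 121393, 196418
F(27) = 196418


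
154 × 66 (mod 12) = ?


154 × 66 = 10164
10164 mod 12 = 0


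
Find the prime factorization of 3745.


3745 / 5 = 749
749 / 7 = 107
107 / 107 = 1
3745 = 5 × 7 × 107


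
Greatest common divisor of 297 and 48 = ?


297 = 6 * 48 + 9
48 = 5 * 9 + 3
9 = 3 * 3 + 0
GCD = 3


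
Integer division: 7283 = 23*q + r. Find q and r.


7283 = 23 * 316 + 15
Check: 7268 + 15 = 7283

q = 316, r = 15


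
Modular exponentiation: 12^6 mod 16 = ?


12^1 mod 16 = 12
12^2 mod 16 = 0
12^3 mod 16 = 0
12^4 mod 16 = 0
12^5 mod 16 = 0
12^6 mod 16 = 0


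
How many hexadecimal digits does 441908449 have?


441908449 in base 16 = 1A56FCE1
Number of digits = 8

8 digits (base 16)


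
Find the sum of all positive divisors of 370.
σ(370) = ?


Divisors of 370: 1, 2, 5, 10, 37, 74, 185, 370
Sum = 1 + 2 + 5 + 10 + 37 + 74 + 185 + 370 = 684

σ(370) = 684


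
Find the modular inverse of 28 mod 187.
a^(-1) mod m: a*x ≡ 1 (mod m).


Use the extended Euclidean algorithm on (187, 28); each row r = 187*s + 28*t:
r=187, s=1, t=0
r=28, s=0, t=1
q=6: r=19, s=1, t=-6   [187*(1) + 28*(-6) = 19]
q=1: r=9, s=-1, t=7   [187*(-1) + 28*(7) = 9]
q=2: r=1, s=3, t=-20   [187*(3) + 28*(-20) = 1]
q=9: r=0, s=-28, t=187   [187*(-28) + 28*(187) = 0]
GCD = 1 with t = -20, so 28*(-20) ≡ 1 (mod 187)
Inverse = -20 mod 187 = 167
Check: 28 * 167 = 4676 ≡ 1 (mod 187)

28^(-1) ≡ 167 (mod 187)


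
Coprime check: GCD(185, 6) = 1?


Euclidean algorithm:
185 = 30 * 6 + 5
6 = 1 * 5 + 1
5 = 5 * 1 + 0
GCD(185, 6) = 1

Yes, coprime (GCD = 1)


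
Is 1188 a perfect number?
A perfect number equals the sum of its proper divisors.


Proper divisors of 1188: 1, 2, 3, 4, 6, 9, 11, 12, 18, 22, 27, 33, 36, 44, 54, 66, 99, 108, 132, 198, 297, 396, 594
Sum = 1 + 2 + 3 + 4 + 6 + 9 + 11 + 12 + 18 + 22 + 27 + 33 + 36 + 44 + 54 + 66 + 99 + 108 + 132 + 198 + 297 + 396 + 594 = 2172

No, 1188 is not perfect (2172 ≠ 1188)


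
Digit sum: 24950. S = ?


2 + 4 + 9 + 5 + 0 = 20


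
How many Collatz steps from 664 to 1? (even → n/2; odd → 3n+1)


664 → 332 → 166 → 83 → 250 → 125 → 376 → 188 → 94 → 47 → 142 → 71 → 214 → 107 → 322 → 161 → 484 → 242 → 121 → 364 → 182 → 91 → 274 → 137 → 412 → 206 → 103 → 310 → 155 → 466 → 233 → 700 → 350 → 175 → 526 → 263 → 790 → 395 → 1186 → 593 → 1780 → 890 → 445 → 1336 → 668 → 334 → 167 → 502 → 251 → 754 → 377 → 1132 → 566 → 283 → 850 → 425 → 1276 → 638 → 319 → 958 → 479 → 1438 → 719 → 2158 → 1079 → 3238 → 1619 → 4858 → 2429 → 7288 → 3644 → 1822 → 911 → 2734 → 1367 → 4102 → 2051 → 6154 → 3077 → 9232 → 4616 → 2308 → 1154 → 577 → 1732 → 866 → 433 → 1300 → 650 → 325 → 976 → 488 → 244 → 122 → 61 → 184 → 92 → 46 → 23 → 70 → 35 → 106 → 53 → 160 → 80 → 40 → 20 → 10 → 5 → 16 → 8 → 4 → 2 → 1
Total steps = 113

113 steps


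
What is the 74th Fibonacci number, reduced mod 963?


F(k) mod 963 for k=1..74:
1, 1, 2, 3, 5, 8, 13, 21, 34, 55, 89, 144, 233, 377, 610, 24, 634, 658, 329, 24, 353, 377, 730, 144, 874, 55, 929, 21, 950, 8, 958, 3, 961, 1, 962, 0, 962, 962, 961, 960, 958, 955, 950, 942, 929, 908, 874, 819, 730, 586, 353, 939, 329, 305, 634, 939, 610, 586, 233, 819, 89, 908, 34, 942, 13, 955, 5, 960, 2, 962, 1, 0, 1, 1
F(74) mod 963 = 1


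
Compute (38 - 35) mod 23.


38 - 35 = 3
3 mod 23 = 3


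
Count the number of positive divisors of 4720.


4720 = 2^4 × 5^1 × 59^1
d(4720) = (4+1) × (1+1) × (1+1) = 20

20 divisors


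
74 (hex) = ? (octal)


74 (base 16) = 116 (decimal)
116 (decimal) = 164 (base 8)


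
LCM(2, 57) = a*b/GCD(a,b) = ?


GCD(2, 57) = 1
LCM = 2*57/1 = 114/1 = 114

LCM = 114


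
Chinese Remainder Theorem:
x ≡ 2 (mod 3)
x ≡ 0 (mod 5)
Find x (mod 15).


M = 3*5 = 15
M1 = M/3 = 5, M2 = M/5 = 3
M1^(-1) mod 3 = 2, M2^(-1) mod 5 = 2
x = 2*5*2 + 0*3*2 = 20
20 mod 15 = 5
Check: 5 mod 3 = 2 ✓, 5 mod 5 = 0 ✓

x ≡ 5 (mod 15)


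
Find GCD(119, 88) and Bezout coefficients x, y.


Tabular extended Euclidean (each row: r = 119*s + 88*t):
r=119, s=1, t=0
r=88, s=0, t=1
q=1: r=31, s=1, t=-1   [119*(1) + 88*(-1) = 31]
q=2: r=26, s=-2, t=3   [119*(-2) + 88*(3) = 26]
q=1: r=5, s=3, t=-4   [119*(3) + 88*(-4) = 5]
q=5: r=1, s=-17, t=23   [119*(-17) + 88*(23) = 1]
q=5: r=0, s=88, t=-119   [119*(88) + 88*(-119) = 0]
GCD = 1; from the row with r=1: x=-17, y=23
Check: 119*(-17) + 88*(23) = -2023 + 2024 = 1

GCD = 1, x = -17, y = 23


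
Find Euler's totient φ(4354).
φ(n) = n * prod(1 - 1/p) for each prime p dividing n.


4354 = 2 × 7 × 311
Prime factors: 2, 7, 311
φ(4354) = 4354 × (1-1/2) × (1-1/7) × (1-1/311)
= 4354 × 1/2 × 6/7 × 310/311 = 1860

φ(4354) = 1860


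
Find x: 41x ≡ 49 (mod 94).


GCD(41, 94) = 1, unique solution
a^(-1) mod 94 = 39
x = 39 * 49 mod 94 = 31

x ≡ 31 (mod 94)


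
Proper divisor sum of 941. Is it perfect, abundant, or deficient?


Proper divisors: 1
Sum = 1 = 1
1 < 941 → deficient

s(941) = 1 (deficient)


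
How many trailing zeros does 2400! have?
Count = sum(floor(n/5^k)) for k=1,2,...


floor(2400/5) = 480
floor(2400/25) = 96
floor(2400/125) = 19
floor(2400/625) = 3
Total = 598

598 trailing zeros


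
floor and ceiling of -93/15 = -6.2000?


-93/15 = -6.2000
floor = -7
ceil = -6

floor = -7, ceil = -6


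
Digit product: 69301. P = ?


6 × 9 × 3 × 0 × 1 = 0


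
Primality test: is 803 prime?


803 / 11 = 73 (exact division)
803 is NOT prime.

No, 803 is not prime


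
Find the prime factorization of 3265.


3265 / 5 = 653
653 / 653 = 1
3265 = 5 × 653


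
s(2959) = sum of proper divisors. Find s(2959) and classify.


Proper divisors: 1, 11, 269
Sum = 1 + 11 + 269 = 281
281 < 2959 → deficient

s(2959) = 281 (deficient)


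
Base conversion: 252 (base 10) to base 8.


252 (base 10) = 252 (decimal)
252 (decimal) = 374 (base 8)


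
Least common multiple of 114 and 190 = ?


GCD(114, 190) = 38
LCM = 114*190/38 = 21660/38 = 570

LCM = 570


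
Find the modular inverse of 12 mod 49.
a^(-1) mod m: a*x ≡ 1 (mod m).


Use the extended Euclidean algorithm on (49, 12); each row r = 49*s + 12*t:
r=49, s=1, t=0
r=12, s=0, t=1
q=4: r=1, s=1, t=-4   [49*(1) + 12*(-4) = 1]
q=12: r=0, s=-12, t=49   [49*(-12) + 12*(49) = 0]
GCD = 1 with t = -4, so 12*(-4) ≡ 1 (mod 49)
Inverse = -4 mod 49 = 45
Check: 12 * 45 = 540 ≡ 1 (mod 49)

12^(-1) ≡ 45 (mod 49)


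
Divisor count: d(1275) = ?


1275 = 3^1 × 5^2 × 17^1
d(1275) = (1+1) × (2+1) × (1+1) = 12

12 divisors


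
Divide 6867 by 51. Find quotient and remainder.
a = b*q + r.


6867 = 51 * 134 + 33
Check: 6834 + 33 = 6867

q = 134, r = 33


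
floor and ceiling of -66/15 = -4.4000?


-66/15 = -4.4000
floor = -5
ceil = -4

floor = -5, ceil = -4


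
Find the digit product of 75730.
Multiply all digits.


7 × 5 × 7 × 3 × 0 = 0


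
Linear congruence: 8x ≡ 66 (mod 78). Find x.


GCD(8, 78) = 2 divides 66
Divide: 4x ≡ 33 (mod 39)
x ≡ 18 (mod 39)


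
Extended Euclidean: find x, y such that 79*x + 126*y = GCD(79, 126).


Tabular extended Euclidean (each row: r = 79*s + 126*t):
r=79, s=1, t=0
r=126, s=0, t=1
q=0: r=79, s=1, t=0   [79*(1) + 126*(0) = 79]
q=1: r=47, s=-1, t=1   [79*(-1) + 126*(1) = 47]
q=1: r=32, s=2, t=-1   [79*(2) + 126*(-1) = 32]
q=1: r=15, s=-3, t=2   [79*(-3) + 126*(2) = 15]
q=2: r=2, s=8, t=-5   [79*(8) + 126*(-5) = 2]
q=7: r=1, s=-59, t=37   [79*(-59) + 126*(37) = 1]
q=2: r=0, s=126, t=-79   [79*(126) + 126*(-79) = 0]
GCD = 1; from the row with r=1: x=-59, y=37
Check: 79*(-59) + 126*(37) = -4661 + 4662 = 1

GCD = 1, x = -59, y = 37


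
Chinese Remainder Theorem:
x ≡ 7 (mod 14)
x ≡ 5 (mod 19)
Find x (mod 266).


M = 14*19 = 266
M1 = M/14 = 19, M2 = M/19 = 14
M1^(-1) mod 14 = 3, M2^(-1) mod 19 = 15
x = 7*19*3 + 5*14*15 = 1449
1449 mod 266 = 119
Check: 119 mod 14 = 7 ✓, 119 mod 19 = 5 ✓

x ≡ 119 (mod 266)


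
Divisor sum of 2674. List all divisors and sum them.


Divisors of 2674: 1, 2, 7, 14, 191, 382, 1337, 2674
Sum = 1 + 2 + 7 + 14 + 191 + 382 + 1337 + 2674 = 4608

σ(2674) = 4608


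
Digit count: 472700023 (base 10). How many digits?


472700023 has 9 digits in base 10
floor(log10(472700023)) + 1 = floor(8.6746) + 1 = 9

9 digits (base 10)


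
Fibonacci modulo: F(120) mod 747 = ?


F(k) mod 747 for k=1..120:
1, 1, 2, 3, 5, 8, 13, 21, 34, 55, 89, 144, 233, 377, 610, 240, 103, 343, 446, 42, 488, 530, 271, 54, 325, 379, 704, 336, 293, 629, 175, 57, 232, 289, 521, 63, 584, 647, 484, 384, 121, 505, 626, 384, 263, 647, 163, 63, 226, 289, 515, 57, 572, 629, 454, 336, 43, 379, 422, 54, 476, 530, 259, 42, 301, 343, 644, 240, 137, 377, 514, 144, 658, 55, 713, 21, 734, 8, 742, 3, 745, 1, 746, 0, 746, 746, 745, 744, 742, 739, 734, 726, 713, 692, 658, 603, 514, 370, 137, 507, 644, 404, 301, 705, 259, 217, 476, 693, 422, 368, 43, 411, 454, 118, 572, 690, 515, 458, 226, 684
F(120) mod 747 = 684


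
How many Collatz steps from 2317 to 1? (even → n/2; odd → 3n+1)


2317 → 6952 → 3476 → 1738 → 869 → 2608 → 1304 → 652 → 326 → 163 → 490 → 245 → 736 → 368 → 184 → 92 → 46 → 23 → 70 → 35 → 106 → 53 → 160 → 80 → 40 → 20 → 10 → 5 → 16 → 8 → 4 → 2 → 1
Total steps = 32

32 steps


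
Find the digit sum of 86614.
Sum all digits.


8 + 6 + 6 + 1 + 4 = 25


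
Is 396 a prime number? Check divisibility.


396 / 2 = 198 (exact division)
396 is NOT prime.

No, 396 is not prime


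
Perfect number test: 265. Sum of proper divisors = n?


Proper divisors of 265: 1, 5, 53
Sum = 1 + 5 + 53 = 59

No, 265 is not perfect (59 ≠ 265)


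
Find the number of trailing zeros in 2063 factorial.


floor(2063/5) = 412
floor(2063/25) = 82
floor(2063/125) = 16
floor(2063/625) = 3
Total = 513

513 trailing zeros


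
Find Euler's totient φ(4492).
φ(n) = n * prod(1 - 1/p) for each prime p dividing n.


4492 = 2^2 × 1123
Prime factors: 2, 1123
φ(4492) = 4492 × (1-1/2) × (1-1/1123)
= 4492 × 1/2 × 1122/1123 = 2244

φ(4492) = 2244


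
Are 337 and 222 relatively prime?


Euclidean algorithm:
337 = 1 * 222 + 115
222 = 1 * 115 + 107
115 = 1 * 107 + 8
107 = 13 * 8 + 3
8 = 2 * 3 + 2
3 = 1 * 2 + 1
2 = 2 * 1 + 0
GCD(337, 222) = 1

Yes, coprime (GCD = 1)


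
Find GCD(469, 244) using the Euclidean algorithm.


469 = 1 * 244 + 225
244 = 1 * 225 + 19
225 = 11 * 19 + 16
19 = 1 * 16 + 3
16 = 5 * 3 + 1
3 = 3 * 1 + 0
GCD = 1


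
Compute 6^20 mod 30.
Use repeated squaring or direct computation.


6^1 mod 30 = 6
6^2 mod 30 = 6
6^3 mod 30 = 6
6^4 mod 30 = 6
6^5 mod 30 = 6
6^6 mod 30 = 6
6^7 mod 30 = 6
6^8 mod 30 = 6
6^9 mod 30 = 6
6^10 mod 30 = 6
6^11 mod 30 = 6
6^12 mod 30 = 6
6^13 mod 30 = 6
6^14 mod 30 = 6
6^15 mod 30 = 6
6^16 mod 30 = 6
6^17 mod 30 = 6
6^18 mod 30 = 6
6^19 mod 30 = 6
6^20 mod 30 = 6


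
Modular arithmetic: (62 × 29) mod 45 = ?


62 × 29 = 1798
1798 mod 45 = 43


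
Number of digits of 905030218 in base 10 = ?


905030218 has 9 digits in base 10
floor(log10(905030218)) + 1 = floor(8.9567) + 1 = 9

9 digits (base 10)


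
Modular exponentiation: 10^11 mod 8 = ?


10^1 mod 8 = 2
10^2 mod 8 = 4
10^3 mod 8 = 0
10^4 mod 8 = 0
10^5 mod 8 = 0
10^6 mod 8 = 0
10^7 mod 8 = 0
10^8 mod 8 = 0
10^9 mod 8 = 0
10^10 mod 8 = 0
10^11 mod 8 = 0


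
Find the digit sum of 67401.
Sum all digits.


6 + 7 + 4 + 0 + 1 = 18


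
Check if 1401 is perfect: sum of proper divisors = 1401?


Proper divisors of 1401: 1, 3, 467
Sum = 1 + 3 + 467 = 471

No, 1401 is not perfect (471 ≠ 1401)


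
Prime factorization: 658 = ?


658 / 2 = 329
329 / 7 = 47
47 / 47 = 1
658 = 2 × 7 × 47


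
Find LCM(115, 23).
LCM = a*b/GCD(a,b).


GCD(115, 23) = 23
LCM = 115*23/23 = 2645/23 = 115

LCM = 115


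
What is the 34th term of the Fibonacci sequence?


Sequence: 1, 1, 2, 3, 5, 8, 13, 21, 34, 55, 89, 144, 233, 377, 610, 987, 1597, 2584, 4181, 6765, 10946, 17711, 28657, 46368, 75025, 121393, 196418, 317811, 514229, 832040, 1346269, 2178309, 3524578, 5702887
F(34) = 5702887


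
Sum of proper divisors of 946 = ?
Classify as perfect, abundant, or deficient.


Proper divisors: 1, 2, 11, 22, 43, 86, 473
Sum = 1 + 2 + 11 + 22 + 43 + 86 + 473 = 638
638 < 946 → deficient

s(946) = 638 (deficient)


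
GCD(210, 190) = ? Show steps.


210 = 1 * 190 + 20
190 = 9 * 20 + 10
20 = 2 * 10 + 0
GCD = 10


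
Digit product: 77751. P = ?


7 × 7 × 7 × 5 × 1 = 1715


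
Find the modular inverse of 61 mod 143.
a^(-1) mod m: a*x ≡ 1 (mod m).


Use the extended Euclidean algorithm on (143, 61); each row r = 143*s + 61*t:
r=143, s=1, t=0
r=61, s=0, t=1
q=2: r=21, s=1, t=-2   [143*(1) + 61*(-2) = 21]
q=2: r=19, s=-2, t=5   [143*(-2) + 61*(5) = 19]
q=1: r=2, s=3, t=-7   [143*(3) + 61*(-7) = 2]
q=9: r=1, s=-29, t=68   [143*(-29) + 61*(68) = 1]
q=2: r=0, s=61, t=-143   [143*(61) + 61*(-143) = 0]
GCD = 1 with t = 68, so 61*(68) ≡ 1 (mod 143)
Inverse = 68 mod 143 = 68
Check: 61 * 68 = 4148 ≡ 1 (mod 143)

61^(-1) ≡ 68 (mod 143)


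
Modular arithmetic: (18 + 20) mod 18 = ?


18 + 20 = 38
38 mod 18 = 2


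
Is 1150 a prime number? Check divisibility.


1150 / 2 = 575 (exact division)
1150 is NOT prime.

No, 1150 is not prime
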